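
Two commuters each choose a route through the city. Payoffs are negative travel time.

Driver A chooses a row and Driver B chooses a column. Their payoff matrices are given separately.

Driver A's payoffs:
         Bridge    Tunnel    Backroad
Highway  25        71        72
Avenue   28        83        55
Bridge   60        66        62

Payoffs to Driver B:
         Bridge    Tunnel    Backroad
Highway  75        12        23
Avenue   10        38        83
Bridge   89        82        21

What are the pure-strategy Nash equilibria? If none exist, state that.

(Highway, Bridge): Driver A can switch to Avenue (25 → 28). Not NE.
(Highway, Tunnel): Driver A can switch to Avenue (71 → 83). Not NE.
(Highway, Backroad): Driver B can switch to Bridge (23 → 75). Not NE.
(Avenue, Bridge): Driver A can switch to Bridge (28 → 60). Not NE.
(Avenue, Tunnel): Driver B can switch to Backroad (38 → 83). Not NE.
(Avenue, Backroad): Driver A can switch to Highway (55 → 72). Not NE.
(Bridge, Bridge): Driver A gets 60, best alternative 28; Driver B gets 89, best alternative 82. No profitable deviation — NE.
(Bridge, Tunnel): Driver A can switch to Highway (66 → 71). Not NE.
(Bridge, Backroad): Driver A can switch to Highway (62 → 72). Not NE.

The unique pure-strategy Nash equilibrium is (Bridge, Bridge).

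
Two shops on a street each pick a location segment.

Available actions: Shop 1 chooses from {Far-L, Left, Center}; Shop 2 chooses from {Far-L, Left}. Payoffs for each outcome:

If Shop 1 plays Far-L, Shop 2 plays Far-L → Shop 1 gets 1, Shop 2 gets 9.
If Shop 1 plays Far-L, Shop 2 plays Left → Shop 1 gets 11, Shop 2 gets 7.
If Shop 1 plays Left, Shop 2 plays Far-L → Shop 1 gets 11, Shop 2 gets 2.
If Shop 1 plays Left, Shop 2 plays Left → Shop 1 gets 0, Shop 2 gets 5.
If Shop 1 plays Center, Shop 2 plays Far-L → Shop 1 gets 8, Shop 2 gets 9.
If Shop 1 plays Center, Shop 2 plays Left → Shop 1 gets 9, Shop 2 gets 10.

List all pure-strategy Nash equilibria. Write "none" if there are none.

Shop 1 against Far-L: payoffs 1, 11, 8 → best response Left.
Shop 1 against Left: payoffs 11, 0, 9 → best response Far-L.
Shop 2 against Far-L: payoffs 9, 7 → best response Far-L.
Shop 2 against Left: payoffs 2, 5 → best response Left.
Shop 2 against Center: payoffs 9, 10 → best response Left.
No profile is a mutual best response for all players.

There is no pure-strategy Nash equilibrium.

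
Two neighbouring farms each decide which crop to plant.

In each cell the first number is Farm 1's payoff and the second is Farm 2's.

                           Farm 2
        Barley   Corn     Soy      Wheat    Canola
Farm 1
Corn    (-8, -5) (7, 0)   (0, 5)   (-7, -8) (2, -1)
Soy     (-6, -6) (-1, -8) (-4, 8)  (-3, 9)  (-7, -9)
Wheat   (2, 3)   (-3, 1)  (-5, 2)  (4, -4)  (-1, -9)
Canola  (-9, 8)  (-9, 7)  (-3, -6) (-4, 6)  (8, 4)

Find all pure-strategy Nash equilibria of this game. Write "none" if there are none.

(Corn, Soy) and (Wheat, Barley)

(Corn, Barley): Farm 1 can switch to Soy (-8 → -6). Not NE.
(Corn, Corn): Farm 2 can switch to Soy (0 → 5). Not NE.
(Corn, Soy): Farm 1 gets 0, best alternative -3; Farm 2 gets 5, best alternative 0. No profitable deviation — NE.
(Corn, Wheat): Farm 1 can switch to Soy (-7 → -3). Not NE.
(Corn, Canola): Farm 1 can switch to Canola (2 → 8). Not NE.
(Soy, Barley): Farm 1 can switch to Wheat (-6 → 2). Not NE.
(Soy, Corn): Farm 1 can switch to Corn (-1 → 7). Not NE.
(Soy, Soy): Farm 1 can switch to Corn (-4 → 0). Not NE.
(Soy, Wheat): Farm 1 can switch to Wheat (-3 → 4). Not NE.
(Wheat, Barley): Farm 1 gets 2, best alternative -6; Farm 2 gets 3, best alternative 2. No profitable deviation — NE.
(The remaining 10 profiles each have a profitable deviation by the same check.)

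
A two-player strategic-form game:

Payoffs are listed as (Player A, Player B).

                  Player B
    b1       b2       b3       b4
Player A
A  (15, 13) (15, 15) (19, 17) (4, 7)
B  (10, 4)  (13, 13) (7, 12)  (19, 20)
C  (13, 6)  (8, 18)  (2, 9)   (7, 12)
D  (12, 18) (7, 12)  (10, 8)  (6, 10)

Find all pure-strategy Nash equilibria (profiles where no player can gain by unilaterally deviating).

(A, b3); (B, b4)

(A, b1): Player B can switch to b2 (13 → 15). Not NE.
(A, b2): Player B can switch to b3 (15 → 17). Not NE.
(A, b3): Player A gets 19, best alternative 10; Player B gets 17, best alternative 15. No profitable deviation — NE.
(A, b4): Player A can switch to B (4 → 19). Not NE.
(B, b1): Player A can switch to A (10 → 15). Not NE.
(B, b2): Player A can switch to A (13 → 15). Not NE.
(B, b3): Player A can switch to A (7 → 19). Not NE.
(B, b4): Player A gets 19, best alternative 7; Player B gets 20, best alternative 13. No profitable deviation — NE.
(The remaining 8 profiles each have a profitable deviation by the same check.)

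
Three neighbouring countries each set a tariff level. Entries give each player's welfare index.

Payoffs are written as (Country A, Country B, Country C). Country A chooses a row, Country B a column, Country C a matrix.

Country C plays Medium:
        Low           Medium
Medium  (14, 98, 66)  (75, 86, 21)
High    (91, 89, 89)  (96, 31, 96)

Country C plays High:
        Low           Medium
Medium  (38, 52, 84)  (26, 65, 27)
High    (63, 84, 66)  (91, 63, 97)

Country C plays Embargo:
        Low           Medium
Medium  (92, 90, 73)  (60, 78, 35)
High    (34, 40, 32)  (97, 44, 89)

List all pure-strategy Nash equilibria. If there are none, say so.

(Medium, Low, Medium): Country A can switch to High (14 → 91). Not NE.
(Medium, Low, High): Country A can switch to High (38 → 63). Not NE.
(Medium, Low, Embargo): Country C can switch to High (73 → 84). Not NE.
(Medium, Medium, Medium): Country A can switch to High (75 → 96). Not NE.
(Medium, Medium, High): Country A can switch to High (26 → 91). Not NE.
(Medium, Medium, Embargo): Country A can switch to High (60 → 97). Not NE.
(High, Low, Medium): Country A gets 91, best alternative 14; Country B gets 89, best alternative 31; Country C gets 89, best alternative 66. No profitable deviation — NE.
(High, Low, High): Country C can switch to Medium (66 → 89). Not NE.
(High, Low, Embargo): Country A can switch to Medium (34 → 92). Not NE.
(High, Medium, Medium): Country B can switch to Low (31 → 89). Not NE.
(High, Medium, High): Country B can switch to Low (63 → 84). Not NE.
(The remaining 1 profile has a profitable deviation by the same check.)

The unique pure-strategy Nash equilibrium is (High, Low, Medium).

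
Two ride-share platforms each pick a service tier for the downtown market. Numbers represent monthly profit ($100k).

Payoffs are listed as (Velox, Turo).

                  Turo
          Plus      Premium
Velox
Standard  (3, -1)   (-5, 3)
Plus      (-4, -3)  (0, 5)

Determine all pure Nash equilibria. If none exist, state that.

(Standard, Plus): Turo can switch to Premium (-1 → 3). Not NE.
(Standard, Premium): Velox can switch to Plus (-5 → 0). Not NE.
(Plus, Plus): Velox can switch to Standard (-4 → 3). Not NE.
(Plus, Premium): Velox gets 0, best alternative -5; Turo gets 5, best alternative -3. No profitable deviation — NE.

Pure NE: (Plus, Premium)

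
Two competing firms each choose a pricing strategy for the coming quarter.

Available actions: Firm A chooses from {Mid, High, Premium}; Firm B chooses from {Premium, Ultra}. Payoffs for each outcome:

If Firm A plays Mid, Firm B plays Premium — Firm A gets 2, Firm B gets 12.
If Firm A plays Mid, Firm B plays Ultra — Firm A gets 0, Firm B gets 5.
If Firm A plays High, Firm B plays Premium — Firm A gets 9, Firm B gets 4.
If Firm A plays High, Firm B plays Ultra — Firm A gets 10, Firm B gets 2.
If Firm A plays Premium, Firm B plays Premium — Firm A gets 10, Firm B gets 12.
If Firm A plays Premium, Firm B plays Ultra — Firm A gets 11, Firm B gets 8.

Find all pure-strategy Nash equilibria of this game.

For each player, find the best response to each opponent profile; mutual best responses are the pure NE.
Firm A against Premium: payoffs 2, 9, 10 → best response Premium.
Firm A against Ultra: payoffs 0, 10, 11 → best response Premium.
Firm B against Mid: payoffs 12, 5 → best response Premium.
Firm B against High: payoffs 4, 2 → best response Premium.
Firm B against Premium: payoffs 12, 8 → best response Premium.
Mutual best responses: (Premium, Premium).

The unique pure-strategy Nash equilibrium is (Premium, Premium).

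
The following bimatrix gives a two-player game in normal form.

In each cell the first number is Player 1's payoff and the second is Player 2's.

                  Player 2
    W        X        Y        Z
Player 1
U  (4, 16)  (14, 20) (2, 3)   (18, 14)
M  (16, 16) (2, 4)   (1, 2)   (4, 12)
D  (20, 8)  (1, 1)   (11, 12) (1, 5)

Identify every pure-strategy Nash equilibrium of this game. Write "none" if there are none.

Player 1 against W: payoffs 4, 16, 20 → best response D.
Player 1 against X: payoffs 14, 2, 1 → best response U.
Player 1 against Y: payoffs 2, 1, 11 → best response D.
Player 1 against Z: payoffs 18, 4, 1 → best response U.
Player 2 against U: payoffs 16, 20, 3, 14 → best response X.
Player 2 against M: payoffs 16, 4, 2, 12 → best response W.
Player 2 against D: payoffs 8, 1, 12, 5 → best response Y.
Mutual best responses: (U, X); (D, Y).

The pure Nash equilibria are (U, X), (D, Y).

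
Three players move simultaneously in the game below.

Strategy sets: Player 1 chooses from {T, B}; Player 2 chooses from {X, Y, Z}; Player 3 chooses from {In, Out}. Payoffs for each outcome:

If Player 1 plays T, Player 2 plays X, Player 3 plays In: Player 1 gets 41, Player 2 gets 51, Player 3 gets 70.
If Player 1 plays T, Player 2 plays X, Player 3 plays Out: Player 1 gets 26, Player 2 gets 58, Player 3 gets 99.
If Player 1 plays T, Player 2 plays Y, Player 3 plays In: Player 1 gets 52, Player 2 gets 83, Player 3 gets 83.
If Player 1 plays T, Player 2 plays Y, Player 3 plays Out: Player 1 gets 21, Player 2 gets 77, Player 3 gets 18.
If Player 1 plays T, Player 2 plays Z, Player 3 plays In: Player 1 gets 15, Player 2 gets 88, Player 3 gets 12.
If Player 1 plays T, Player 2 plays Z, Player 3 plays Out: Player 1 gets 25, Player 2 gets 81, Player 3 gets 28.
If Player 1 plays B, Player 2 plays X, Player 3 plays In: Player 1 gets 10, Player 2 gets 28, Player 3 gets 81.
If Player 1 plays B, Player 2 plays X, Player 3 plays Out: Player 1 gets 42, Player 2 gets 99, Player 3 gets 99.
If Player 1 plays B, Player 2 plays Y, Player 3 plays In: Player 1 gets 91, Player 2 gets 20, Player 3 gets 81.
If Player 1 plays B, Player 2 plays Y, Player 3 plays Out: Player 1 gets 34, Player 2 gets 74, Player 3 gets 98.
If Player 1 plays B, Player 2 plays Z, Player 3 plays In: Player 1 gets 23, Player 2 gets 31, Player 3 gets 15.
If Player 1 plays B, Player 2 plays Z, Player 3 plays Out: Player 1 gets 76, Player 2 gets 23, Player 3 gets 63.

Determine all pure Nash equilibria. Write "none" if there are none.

Player 1 against (X, In): payoffs 41, 10 → best response T.
Player 1 against (X, Out): payoffs 26, 42 → best response B.
Player 1 against (Y, In): payoffs 52, 91 → best response B.
Player 1 against (Y, Out): payoffs 21, 34 → best response B.
Player 1 against (Z, In): payoffs 15, 23 → best response B.
Player 1 against (Z, Out): payoffs 25, 76 → best response B.
Player 2 against (T, In): payoffs 51, 83, 88 → best response Z.
Player 2 against (T, Out): payoffs 58, 77, 81 → best response Z.
Player 2 against (B, In): payoffs 28, 20, 31 → best response Z.
Player 2 against (B, Out): payoffs 99, 74, 23 → best response X.
Player 3 against (T, X): payoffs 70, 99 → best response Out.
Player 3 against (T, Y): payoffs 83, 18 → best response In.
Player 3 against (T, Z): payoffs 12, 28 → best response Out.
Player 3 against (B, X): payoffs 81, 99 → best response Out.
Player 3 against (B, Y): payoffs 81, 98 → best response Out.
Player 3 against (B, Z): payoffs 15, 63 → best response Out.
Mutual best responses: (B, X, Out).

(B, X, Out)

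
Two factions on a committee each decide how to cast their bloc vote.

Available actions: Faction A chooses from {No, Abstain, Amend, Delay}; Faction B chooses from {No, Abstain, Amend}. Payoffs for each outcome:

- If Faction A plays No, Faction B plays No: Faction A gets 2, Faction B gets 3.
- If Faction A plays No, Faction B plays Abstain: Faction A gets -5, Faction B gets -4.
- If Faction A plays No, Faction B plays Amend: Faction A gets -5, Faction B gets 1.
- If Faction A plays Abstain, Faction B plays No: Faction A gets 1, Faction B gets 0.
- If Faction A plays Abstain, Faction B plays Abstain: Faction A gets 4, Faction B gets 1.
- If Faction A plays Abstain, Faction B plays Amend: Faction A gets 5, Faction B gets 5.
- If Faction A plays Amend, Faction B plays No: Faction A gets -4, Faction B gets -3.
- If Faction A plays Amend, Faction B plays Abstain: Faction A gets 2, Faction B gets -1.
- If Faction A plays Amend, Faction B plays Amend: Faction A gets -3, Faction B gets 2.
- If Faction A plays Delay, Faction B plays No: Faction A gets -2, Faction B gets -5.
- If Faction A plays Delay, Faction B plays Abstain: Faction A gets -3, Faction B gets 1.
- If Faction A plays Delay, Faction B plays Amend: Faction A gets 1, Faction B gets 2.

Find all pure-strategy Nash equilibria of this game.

The pure Nash equilibria are (No, No); (Abstain, Amend).

Faction A against No: payoffs 2, 1, -4, -2 → best response No.
Faction A against Abstain: payoffs -5, 4, 2, -3 → best response Abstain.
Faction A against Amend: payoffs -5, 5, -3, 1 → best response Abstain.
Faction B against No: payoffs 3, -4, 1 → best response No.
Faction B against Abstain: payoffs 0, 1, 5 → best response Amend.
Faction B against Amend: payoffs -3, -1, 2 → best response Amend.
Faction B against Delay: payoffs -5, 1, 2 → best response Amend.
Mutual best responses: (No, No); (Abstain, Amend).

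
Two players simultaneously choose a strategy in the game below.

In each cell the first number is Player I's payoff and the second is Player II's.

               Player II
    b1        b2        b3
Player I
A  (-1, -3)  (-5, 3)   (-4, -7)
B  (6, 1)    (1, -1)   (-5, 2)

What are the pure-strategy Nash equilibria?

Mark each player's best response to every combination of opponents' strategies; a profile where every player is best-responding is a pure Nash equilibrium.
Player I against b1: payoffs -1, 6 → best response B.
Player I against b2: payoffs -5, 1 → best response B.
Player I against b3: payoffs -4, -5 → best response A.
Player II against A: payoffs -3, 3, -7 → best response b2.
Player II against B: payoffs 1, -1, 2 → best response b3.
No profile is a mutual best response for all players.

No pure-strategy Nash equilibrium.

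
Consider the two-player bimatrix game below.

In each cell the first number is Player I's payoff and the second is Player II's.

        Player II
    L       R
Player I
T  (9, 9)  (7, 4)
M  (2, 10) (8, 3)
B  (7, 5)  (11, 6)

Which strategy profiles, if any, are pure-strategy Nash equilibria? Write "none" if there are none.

(T, L) and (B, R)

Check each profile: it is a Nash equilibrium iff no player can strictly gain by switching unilaterally.
(T, L): Player I gets 9, best alternative 7; Player II gets 9, best alternative 4. No profitable deviation — NE.
(T, R): Player I can switch to M (7 → 8). Not NE.
(M, L): Player I can switch to T (2 → 9). Not NE.
(M, R): Player I can switch to B (8 → 11). Not NE.
(B, L): Player I can switch to T (7 → 9). Not NE.
(B, R): Player I gets 11, best alternative 8; Player II gets 6, best alternative 5. No profitable deviation — NE.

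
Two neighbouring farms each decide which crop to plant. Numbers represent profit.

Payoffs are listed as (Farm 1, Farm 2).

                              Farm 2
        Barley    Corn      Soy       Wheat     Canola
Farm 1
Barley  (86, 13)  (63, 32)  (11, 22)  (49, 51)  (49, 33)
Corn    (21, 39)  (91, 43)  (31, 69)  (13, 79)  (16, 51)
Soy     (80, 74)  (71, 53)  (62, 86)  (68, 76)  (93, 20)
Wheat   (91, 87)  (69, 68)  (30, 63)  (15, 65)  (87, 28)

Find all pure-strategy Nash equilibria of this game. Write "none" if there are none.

Farm 1 against Barley: payoffs 86, 21, 80, 91 → best response Wheat.
Farm 1 against Corn: payoffs 63, 91, 71, 69 → best response Corn.
Farm 1 against Soy: payoffs 11, 31, 62, 30 → best response Soy.
Farm 1 against Wheat: payoffs 49, 13, 68, 15 → best response Soy.
Farm 1 against Canola: payoffs 49, 16, 93, 87 → best response Soy.
Farm 2 against Barley: payoffs 13, 32, 22, 51, 33 → best response Wheat.
Farm 2 against Corn: payoffs 39, 43, 69, 79, 51 → best response Wheat.
Farm 2 against Soy: payoffs 74, 53, 86, 76, 20 → best response Soy.
Farm 2 against Wheat: payoffs 87, 68, 63, 65, 28 → best response Barley.
Mutual best responses: (Soy, Soy); (Wheat, Barley).

(Soy, Soy), (Wheat, Barley)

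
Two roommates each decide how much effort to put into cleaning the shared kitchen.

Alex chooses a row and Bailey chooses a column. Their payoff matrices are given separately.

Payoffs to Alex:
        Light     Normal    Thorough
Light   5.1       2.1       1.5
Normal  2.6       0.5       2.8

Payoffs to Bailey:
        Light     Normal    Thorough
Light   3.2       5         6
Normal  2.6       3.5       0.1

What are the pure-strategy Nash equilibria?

No pure-strategy Nash equilibrium.

Mark each player's best response to every combination of opponents' strategies; a profile where every player is best-responding is a pure Nash equilibrium.
Alex against Light: payoffs 5.1, 2.6 → best response Light.
Alex against Normal: payoffs 2.1, 0.5 → best response Light.
Alex against Thorough: payoffs 1.5, 2.8 → best response Normal.
Bailey against Light: payoffs 3.2, 5, 6 → best response Thorough.
Bailey against Normal: payoffs 2.6, 3.5, 0.1 → best response Normal.
No profile is a mutual best response for all players.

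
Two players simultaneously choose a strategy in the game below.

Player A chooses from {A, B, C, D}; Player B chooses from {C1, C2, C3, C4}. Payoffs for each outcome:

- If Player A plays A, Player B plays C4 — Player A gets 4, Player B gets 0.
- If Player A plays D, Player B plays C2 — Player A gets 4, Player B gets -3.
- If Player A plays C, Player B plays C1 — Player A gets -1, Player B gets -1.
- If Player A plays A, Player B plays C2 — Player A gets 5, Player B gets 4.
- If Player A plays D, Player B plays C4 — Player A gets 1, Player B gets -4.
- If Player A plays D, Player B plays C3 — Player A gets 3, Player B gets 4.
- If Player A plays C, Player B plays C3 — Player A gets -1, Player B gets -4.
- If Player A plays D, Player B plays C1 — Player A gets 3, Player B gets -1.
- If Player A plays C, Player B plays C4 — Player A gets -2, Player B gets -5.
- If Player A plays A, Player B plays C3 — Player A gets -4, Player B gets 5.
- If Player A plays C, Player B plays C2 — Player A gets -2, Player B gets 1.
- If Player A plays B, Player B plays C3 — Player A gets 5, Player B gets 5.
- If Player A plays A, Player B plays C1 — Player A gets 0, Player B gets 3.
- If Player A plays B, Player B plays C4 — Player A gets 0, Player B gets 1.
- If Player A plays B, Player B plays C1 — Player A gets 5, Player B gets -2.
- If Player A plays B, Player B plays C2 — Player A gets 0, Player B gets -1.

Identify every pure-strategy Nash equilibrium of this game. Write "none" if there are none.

Pure NE: (B, C3)

Player A against C1: payoffs 0, 5, -1, 3 → best response B.
Player A against C2: payoffs 5, 0, -2, 4 → best response A.
Player A against C3: payoffs -4, 5, -1, 3 → best response B.
Player A against C4: payoffs 4, 0, -2, 1 → best response A.
Player B against A: payoffs 3, 4, 5, 0 → best response C3.
Player B against B: payoffs -2, -1, 5, 1 → best response C3.
Player B against C: payoffs -1, 1, -4, -5 → best response C2.
Player B against D: payoffs -1, -3, 4, -4 → best response C3.
Mutual best responses: (B, C3).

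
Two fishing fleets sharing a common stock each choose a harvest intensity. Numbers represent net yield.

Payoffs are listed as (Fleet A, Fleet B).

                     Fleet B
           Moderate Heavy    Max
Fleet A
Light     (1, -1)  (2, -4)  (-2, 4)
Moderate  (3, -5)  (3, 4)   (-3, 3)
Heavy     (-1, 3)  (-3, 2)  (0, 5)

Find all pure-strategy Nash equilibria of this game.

(Light, Moderate): Fleet A can switch to Moderate (1 → 3). Not NE.
(Light, Heavy): Fleet A can switch to Moderate (2 → 3). Not NE.
(Light, Max): Fleet A can switch to Heavy (-2 → 0). Not NE.
(Moderate, Moderate): Fleet B can switch to Heavy (-5 → 4). Not NE.
(Moderate, Heavy): Fleet A gets 3, best alternative 2; Fleet B gets 4, best alternative 3. No profitable deviation — NE.
(Moderate, Max): Fleet A can switch to Light (-3 → -2). Not NE.
(Heavy, Moderate): Fleet A can switch to Light (-1 → 1). Not NE.
(Heavy, Heavy): Fleet A can switch to Light (-3 → 2). Not NE.
(Heavy, Max): Fleet A gets 0, best alternative -2; Fleet B gets 5, best alternative 3. No profitable deviation — NE.

(Moderate, Heavy); (Heavy, Max)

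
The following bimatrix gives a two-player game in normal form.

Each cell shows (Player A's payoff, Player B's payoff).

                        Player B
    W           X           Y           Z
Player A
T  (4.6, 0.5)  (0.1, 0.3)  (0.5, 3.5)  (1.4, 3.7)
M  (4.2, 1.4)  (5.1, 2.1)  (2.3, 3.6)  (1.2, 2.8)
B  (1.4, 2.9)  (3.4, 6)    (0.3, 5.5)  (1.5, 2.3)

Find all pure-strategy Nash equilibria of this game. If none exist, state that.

The unique pure-strategy Nash equilibrium is (M, Y).

Player A against W: payoffs 4.6, 4.2, 1.4 → best response T.
Player A against X: payoffs 0.1, 5.1, 3.4 → best response M.
Player A against Y: payoffs 0.5, 2.3, 0.3 → best response M.
Player A against Z: payoffs 1.4, 1.2, 1.5 → best response B.
Player B against T: payoffs 0.5, 0.3, 3.5, 3.7 → best response Z.
Player B against M: payoffs 1.4, 2.1, 3.6, 2.8 → best response Y.
Player B against B: payoffs 2.9, 6, 5.5, 2.3 → best response X.
Mutual best responses: (M, Y).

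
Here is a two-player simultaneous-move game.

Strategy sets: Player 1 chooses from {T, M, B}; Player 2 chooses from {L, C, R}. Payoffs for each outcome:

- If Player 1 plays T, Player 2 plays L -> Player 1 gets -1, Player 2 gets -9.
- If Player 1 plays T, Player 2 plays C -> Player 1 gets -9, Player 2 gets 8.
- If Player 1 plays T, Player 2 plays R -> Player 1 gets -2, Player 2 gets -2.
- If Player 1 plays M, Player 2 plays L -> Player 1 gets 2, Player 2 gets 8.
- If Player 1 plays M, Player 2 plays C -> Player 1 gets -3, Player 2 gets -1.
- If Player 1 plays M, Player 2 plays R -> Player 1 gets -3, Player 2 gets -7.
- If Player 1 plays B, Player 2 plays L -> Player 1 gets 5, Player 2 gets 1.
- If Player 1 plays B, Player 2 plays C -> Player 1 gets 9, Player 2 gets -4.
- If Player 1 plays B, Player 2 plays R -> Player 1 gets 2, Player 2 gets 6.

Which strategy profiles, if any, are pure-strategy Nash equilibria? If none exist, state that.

(T, L): Player 1 can switch to M (-1 → 2). Not NE.
(T, C): Player 1 can switch to M (-9 → -3). Not NE.
(T, R): Player 1 can switch to B (-2 → 2). Not NE.
(M, L): Player 1 can switch to B (2 → 5). Not NE.
(M, C): Player 1 can switch to B (-3 → 9). Not NE.
(M, R): Player 1 can switch to T (-3 → -2). Not NE.
(B, L): Player 2 can switch to R (1 → 6). Not NE.
(B, C): Player 2 can switch to L (-4 → 1). Not NE.
(B, R): Player 1 gets 2, best alternative -2; Player 2 gets 6, best alternative 1. No profitable deviation — NE.

The unique pure-strategy Nash equilibrium is (B, R).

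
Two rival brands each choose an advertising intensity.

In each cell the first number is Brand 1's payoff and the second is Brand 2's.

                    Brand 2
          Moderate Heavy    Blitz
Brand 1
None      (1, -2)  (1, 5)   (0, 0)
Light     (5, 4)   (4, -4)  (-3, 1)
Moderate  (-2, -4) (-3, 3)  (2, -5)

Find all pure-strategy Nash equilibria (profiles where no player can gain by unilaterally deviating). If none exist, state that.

The unique pure-strategy Nash equilibrium is (Light, Moderate).

Mark each player's best response to every combination of opponents' strategies; a profile where every player is best-responding is a pure Nash equilibrium.
Brand 1 against Moderate: payoffs 1, 5, -2 → best response Light.
Brand 1 against Heavy: payoffs 1, 4, -3 → best response Light.
Brand 1 against Blitz: payoffs 0, -3, 2 → best response Moderate.
Brand 2 against None: payoffs -2, 5, 0 → best response Heavy.
Brand 2 against Light: payoffs 4, -4, 1 → best response Moderate.
Brand 2 against Moderate: payoffs -4, 3, -5 → best response Heavy.
Mutual best responses: (Light, Moderate).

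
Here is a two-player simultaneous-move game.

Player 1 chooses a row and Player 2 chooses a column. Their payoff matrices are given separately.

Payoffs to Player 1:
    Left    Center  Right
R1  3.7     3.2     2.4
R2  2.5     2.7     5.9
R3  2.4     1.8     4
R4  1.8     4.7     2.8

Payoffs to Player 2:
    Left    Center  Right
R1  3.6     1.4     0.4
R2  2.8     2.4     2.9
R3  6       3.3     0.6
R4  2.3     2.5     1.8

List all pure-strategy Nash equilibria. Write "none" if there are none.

For each player, find the best response to each opponent profile; mutual best responses are the pure NE.
Player 1 against Left: payoffs 3.7, 2.5, 2.4, 1.8 → best response R1.
Player 1 against Center: payoffs 3.2, 2.7, 1.8, 4.7 → best response R4.
Player 1 against Right: payoffs 2.4, 5.9, 4, 2.8 → best response R2.
Player 2 against R1: payoffs 3.6, 1.4, 0.4 → best response Left.
Player 2 against R2: payoffs 2.8, 2.4, 2.9 → best response Right.
Player 2 against R3: payoffs 6, 3.3, 0.6 → best response Left.
Player 2 against R4: payoffs 2.3, 2.5, 1.8 → best response Center.
Mutual best responses: (R1, Left); (R2, Right); (R4, Center).

(R1, Left), (R2, Right), (R4, Center)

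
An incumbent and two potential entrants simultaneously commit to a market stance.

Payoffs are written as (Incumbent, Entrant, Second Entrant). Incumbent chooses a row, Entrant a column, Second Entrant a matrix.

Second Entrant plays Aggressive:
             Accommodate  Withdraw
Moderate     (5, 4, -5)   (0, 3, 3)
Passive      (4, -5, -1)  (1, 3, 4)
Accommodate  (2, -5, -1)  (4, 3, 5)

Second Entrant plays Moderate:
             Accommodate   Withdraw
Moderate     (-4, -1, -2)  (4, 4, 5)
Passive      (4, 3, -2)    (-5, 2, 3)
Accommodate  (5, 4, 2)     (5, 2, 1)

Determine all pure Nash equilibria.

Pure-strategy Nash equilibria: (Accommodate, Accommodate, Moderate), (Accommodate, Withdraw, Aggressive)

Check each profile: it is a Nash equilibrium iff no player can strictly gain by switching unilaterally.
(Moderate, Accommodate, Aggressive): Second Entrant can switch to Moderate (-5 → -2). Not NE.
(Moderate, Accommodate, Moderate): Incumbent can switch to Passive (-4 → 4). Not NE.
(Moderate, Withdraw, Aggressive): Incumbent can switch to Passive (0 → 1). Not NE.
(Moderate, Withdraw, Moderate): Incumbent can switch to Accommodate (4 → 5). Not NE.
(Passive, Accommodate, Aggressive): Incumbent can switch to Moderate (4 → 5). Not NE.
(Passive, Accommodate, Moderate): Incumbent can switch to Accommodate (4 → 5). Not NE.
(Passive, Withdraw, Aggressive): Incumbent can switch to Accommodate (1 → 4). Not NE.
(Passive, Withdraw, Moderate): Incumbent can switch to Moderate (-5 → 4). Not NE.
(Accommodate, Accommodate, Aggressive): Incumbent can switch to Moderate (2 → 5). Not NE.
(Accommodate, Accommodate, Moderate): Incumbent gets 5, best alternative 4; Entrant gets 4, best alternative 2; Second Entrant gets 2, best alternative -1. No profitable deviation — NE.
(Accommodate, Withdraw, Aggressive): Incumbent gets 4, best alternative 1; Entrant gets 3, best alternative -5; Second Entrant gets 5, best alternative 1. No profitable deviation — NE.
(Accommodate, Withdraw, Moderate): Entrant can switch to Accommodate (2 → 4). Not NE.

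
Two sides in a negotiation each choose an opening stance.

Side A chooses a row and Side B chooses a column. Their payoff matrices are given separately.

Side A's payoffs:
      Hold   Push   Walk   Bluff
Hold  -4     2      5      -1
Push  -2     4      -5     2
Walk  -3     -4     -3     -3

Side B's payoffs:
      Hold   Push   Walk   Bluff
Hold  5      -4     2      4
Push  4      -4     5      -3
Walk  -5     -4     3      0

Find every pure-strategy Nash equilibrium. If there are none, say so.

(Hold, Hold): Side A can switch to Push (-4 → -2). Not NE.
(Hold, Push): Side A can switch to Push (2 → 4). Not NE.
(Hold, Walk): Side B can switch to Hold (2 → 5). Not NE.
(Hold, Bluff): Side A can switch to Push (-1 → 2). Not NE.
(Push, Hold): Side B can switch to Walk (4 → 5). Not NE.
(Push, Push): Side B can switch to Hold (-4 → 4). Not NE.
(Push, Walk): Side A can switch to Hold (-5 → 5). Not NE.
(Push, Bluff): Side B can switch to Hold (-3 → 4). Not NE.
(Walk, Hold): Side A can switch to Push (-3 → -2). Not NE.
(Walk, Push): Side A can switch to Hold (-4 → 2). Not NE.
(Walk, Walk): Side A can switch to Hold (-3 → 5). Not NE.
(Walk, Bluff): Side A can switch to Hold (-3 → -1). Not NE.

There is no pure-strategy Nash equilibrium.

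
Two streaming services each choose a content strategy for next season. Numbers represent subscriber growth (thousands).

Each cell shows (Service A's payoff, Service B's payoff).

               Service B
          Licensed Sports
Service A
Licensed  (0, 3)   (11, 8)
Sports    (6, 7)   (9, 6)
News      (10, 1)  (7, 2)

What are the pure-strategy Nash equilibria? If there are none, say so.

(Licensed, Sports)

For each player, find the best response to each opponent profile; mutual best responses are the pure NE.
Service A against Licensed: payoffs 0, 6, 10 → best response News.
Service A against Sports: payoffs 11, 9, 7 → best response Licensed.
Service B against Licensed: payoffs 3, 8 → best response Sports.
Service B against Sports: payoffs 7, 6 → best response Licensed.
Service B against News: payoffs 1, 2 → best response Sports.
Mutual best responses: (Licensed, Sports).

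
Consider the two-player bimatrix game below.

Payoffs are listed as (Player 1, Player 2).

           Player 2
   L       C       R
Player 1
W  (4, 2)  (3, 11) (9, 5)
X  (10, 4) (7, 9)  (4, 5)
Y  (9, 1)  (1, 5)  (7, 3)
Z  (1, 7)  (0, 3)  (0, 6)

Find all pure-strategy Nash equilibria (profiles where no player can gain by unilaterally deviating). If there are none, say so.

The unique pure-strategy Nash equilibrium is (X, C).

Mark each player's best response to every combination of opponents' strategies; a profile where every player is best-responding is a pure Nash equilibrium.
Player 1 against L: payoffs 4, 10, 9, 1 → best response X.
Player 1 against C: payoffs 3, 7, 1, 0 → best response X.
Player 1 against R: payoffs 9, 4, 7, 0 → best response W.
Player 2 against W: payoffs 2, 11, 5 → best response C.
Player 2 against X: payoffs 4, 9, 5 → best response C.
Player 2 against Y: payoffs 1, 5, 3 → best response C.
Player 2 against Z: payoffs 7, 3, 6 → best response L.
Mutual best responses: (X, C).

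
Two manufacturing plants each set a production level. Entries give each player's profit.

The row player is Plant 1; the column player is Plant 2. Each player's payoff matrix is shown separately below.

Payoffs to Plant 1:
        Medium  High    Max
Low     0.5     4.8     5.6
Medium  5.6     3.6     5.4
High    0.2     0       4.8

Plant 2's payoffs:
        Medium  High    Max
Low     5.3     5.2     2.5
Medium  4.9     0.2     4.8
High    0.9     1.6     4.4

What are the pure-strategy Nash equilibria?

The unique pure-strategy Nash equilibrium is (Medium, Medium).

Plant 1 against Medium: payoffs 0.5, 5.6, 0.2 → best response Medium.
Plant 1 against High: payoffs 4.8, 3.6, 0 → best response Low.
Plant 1 against Max: payoffs 5.6, 5.4, 4.8 → best response Low.
Plant 2 against Low: payoffs 5.3, 5.2, 2.5 → best response Medium.
Plant 2 against Medium: payoffs 4.9, 0.2, 4.8 → best response Medium.
Plant 2 against High: payoffs 0.9, 1.6, 4.4 → best response Max.
Mutual best responses: (Medium, Medium).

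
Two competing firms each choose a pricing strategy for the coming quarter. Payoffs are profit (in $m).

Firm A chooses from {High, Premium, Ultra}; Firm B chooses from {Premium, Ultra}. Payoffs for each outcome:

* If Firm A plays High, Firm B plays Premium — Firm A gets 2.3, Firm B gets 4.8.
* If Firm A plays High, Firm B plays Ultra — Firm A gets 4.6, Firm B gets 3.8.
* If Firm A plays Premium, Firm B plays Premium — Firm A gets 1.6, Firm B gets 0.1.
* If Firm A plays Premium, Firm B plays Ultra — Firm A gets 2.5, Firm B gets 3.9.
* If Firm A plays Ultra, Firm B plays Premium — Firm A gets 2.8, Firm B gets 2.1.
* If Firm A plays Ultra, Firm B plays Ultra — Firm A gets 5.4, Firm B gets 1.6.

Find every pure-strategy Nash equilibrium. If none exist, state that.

The unique pure-strategy Nash equilibrium is (Ultra, Premium).

(High, Premium): Firm A can switch to Ultra (2.3 → 2.8). Not NE.
(High, Ultra): Firm A can switch to Ultra (4.6 → 5.4). Not NE.
(Premium, Premium): Firm A can switch to High (1.6 → 2.3). Not NE.
(Premium, Ultra): Firm A can switch to High (2.5 → 4.6). Not NE.
(Ultra, Premium): Firm A gets 2.8, best alternative 2.3; Firm B gets 2.1, best alternative 1.6. No profitable deviation — NE.
(Ultra, Ultra): Firm B can switch to Premium (1.6 → 2.1). Not NE.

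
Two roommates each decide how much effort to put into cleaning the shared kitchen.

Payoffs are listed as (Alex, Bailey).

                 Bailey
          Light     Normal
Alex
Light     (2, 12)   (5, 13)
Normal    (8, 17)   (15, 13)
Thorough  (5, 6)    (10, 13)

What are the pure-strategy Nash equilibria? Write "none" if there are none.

For each player, find the best response to each opponent profile; mutual best responses are the pure NE.
Alex against Light: payoffs 2, 8, 5 → best response Normal.
Alex against Normal: payoffs 5, 15, 10 → best response Normal.
Bailey against Light: payoffs 12, 13 → best response Normal.
Bailey against Normal: payoffs 17, 13 → best response Light.
Bailey against Thorough: payoffs 6, 13 → best response Normal.
Mutual best responses: (Normal, Light).

(Normal, Light)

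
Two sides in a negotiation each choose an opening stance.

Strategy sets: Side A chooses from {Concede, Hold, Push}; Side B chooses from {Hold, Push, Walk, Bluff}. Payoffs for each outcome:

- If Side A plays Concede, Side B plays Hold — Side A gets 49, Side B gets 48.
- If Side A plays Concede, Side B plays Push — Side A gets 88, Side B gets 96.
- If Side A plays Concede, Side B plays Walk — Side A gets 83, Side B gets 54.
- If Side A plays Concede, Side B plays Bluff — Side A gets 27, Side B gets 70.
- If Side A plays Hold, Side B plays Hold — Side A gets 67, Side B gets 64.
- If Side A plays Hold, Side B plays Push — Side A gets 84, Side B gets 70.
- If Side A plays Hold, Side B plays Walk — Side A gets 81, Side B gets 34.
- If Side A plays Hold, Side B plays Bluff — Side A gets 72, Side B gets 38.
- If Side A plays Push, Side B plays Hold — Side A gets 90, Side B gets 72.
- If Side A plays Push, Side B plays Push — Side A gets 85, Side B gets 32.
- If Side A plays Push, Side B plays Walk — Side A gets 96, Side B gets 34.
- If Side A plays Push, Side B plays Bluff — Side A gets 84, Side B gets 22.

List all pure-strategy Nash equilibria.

(Concede, Push); (Push, Hold)

For each player, find the best response to each opponent profile; mutual best responses are the pure NE.
Side A against Hold: payoffs 49, 67, 90 → best response Push.
Side A against Push: payoffs 88, 84, 85 → best response Concede.
Side A against Walk: payoffs 83, 81, 96 → best response Push.
Side A against Bluff: payoffs 27, 72, 84 → best response Push.
Side B against Concede: payoffs 48, 96, 54, 70 → best response Push.
Side B against Hold: payoffs 64, 70, 34, 38 → best response Push.
Side B against Push: payoffs 72, 32, 34, 22 → best response Hold.
Mutual best responses: (Concede, Push); (Push, Hold).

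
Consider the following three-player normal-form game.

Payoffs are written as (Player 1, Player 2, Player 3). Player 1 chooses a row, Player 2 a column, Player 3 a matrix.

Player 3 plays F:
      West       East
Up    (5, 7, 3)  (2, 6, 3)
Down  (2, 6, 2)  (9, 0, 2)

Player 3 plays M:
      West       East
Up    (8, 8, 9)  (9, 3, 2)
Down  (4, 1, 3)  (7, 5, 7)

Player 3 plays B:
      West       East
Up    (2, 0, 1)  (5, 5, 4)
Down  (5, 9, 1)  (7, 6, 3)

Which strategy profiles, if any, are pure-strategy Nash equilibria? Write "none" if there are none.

The unique pure-strategy Nash equilibrium is (Up, West, M).

(Up, West, F): Player 3 can switch to M (3 → 9). Not NE.
(Up, West, M): Player 1 gets 8, best alternative 4; Player 2 gets 8, best alternative 3; Player 3 gets 9, best alternative 3. No profitable deviation — NE.
(Up, West, B): Player 1 can switch to Down (2 → 5). Not NE.
(Up, East, F): Player 1 can switch to Down (2 → 9). Not NE.
(Up, East, M): Player 2 can switch to West (3 → 8). Not NE.
(Up, East, B): Player 1 can switch to Down (5 → 7). Not NE.
(Down, West, F): Player 1 can switch to Up (2 → 5). Not NE.
(The remaining 5 profiles each have a profitable deviation by the same check.)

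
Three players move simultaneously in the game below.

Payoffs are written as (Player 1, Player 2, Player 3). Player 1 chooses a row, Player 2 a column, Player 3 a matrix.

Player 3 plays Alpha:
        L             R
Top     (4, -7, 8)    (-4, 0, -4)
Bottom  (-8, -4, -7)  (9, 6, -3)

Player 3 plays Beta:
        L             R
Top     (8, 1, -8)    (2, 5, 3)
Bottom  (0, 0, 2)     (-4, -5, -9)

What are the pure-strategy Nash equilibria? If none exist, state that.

Player 1 against (L, Alpha): payoffs 4, -8 → best response Top.
Player 1 against (L, Beta): payoffs 8, 0 → best response Top.
Player 1 against (R, Alpha): payoffs -4, 9 → best response Bottom.
Player 1 against (R, Beta): payoffs 2, -4 → best response Top.
Player 2 against (Top, Alpha): payoffs -7, 0 → best response R.
Player 2 against (Top, Beta): payoffs 1, 5 → best response R.
Player 2 against (Bottom, Alpha): payoffs -4, 6 → best response R.
Player 2 against (Bottom, Beta): payoffs 0, -5 → best response L.
Player 3 against (Top, L): payoffs 8, -8 → best response Alpha.
Player 3 against (Top, R): payoffs -4, 3 → best response Beta.
Player 3 against (Bottom, L): payoffs -7, 2 → best response Beta.
Player 3 against (Bottom, R): payoffs -3, -9 → best response Alpha.
Mutual best responses: (Top, R, Beta); (Bottom, R, Alpha).

(Top, R, Beta), (Bottom, R, Alpha)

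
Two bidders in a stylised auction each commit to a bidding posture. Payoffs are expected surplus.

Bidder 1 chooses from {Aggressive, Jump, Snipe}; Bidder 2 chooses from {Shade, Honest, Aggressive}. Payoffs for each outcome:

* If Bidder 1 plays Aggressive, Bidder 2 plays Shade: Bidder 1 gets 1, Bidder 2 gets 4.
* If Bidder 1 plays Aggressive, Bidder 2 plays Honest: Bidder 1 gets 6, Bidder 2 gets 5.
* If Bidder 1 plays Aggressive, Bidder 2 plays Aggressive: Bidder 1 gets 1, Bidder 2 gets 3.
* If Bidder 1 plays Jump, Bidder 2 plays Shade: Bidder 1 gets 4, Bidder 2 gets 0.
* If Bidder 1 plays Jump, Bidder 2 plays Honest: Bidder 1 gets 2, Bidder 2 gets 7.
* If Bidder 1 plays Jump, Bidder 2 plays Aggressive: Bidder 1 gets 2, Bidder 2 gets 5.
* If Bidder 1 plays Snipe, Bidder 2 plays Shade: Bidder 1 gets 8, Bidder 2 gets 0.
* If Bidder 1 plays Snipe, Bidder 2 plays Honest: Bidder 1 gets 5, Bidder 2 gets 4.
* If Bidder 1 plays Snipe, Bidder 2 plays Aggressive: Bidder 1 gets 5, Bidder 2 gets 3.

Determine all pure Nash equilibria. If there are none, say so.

(Aggressive, Shade): Bidder 1 can switch to Jump (1 → 4). Not NE.
(Aggressive, Honest): Bidder 1 gets 6, best alternative 5; Bidder 2 gets 5, best alternative 4. No profitable deviation — NE.
(Aggressive, Aggressive): Bidder 1 can switch to Jump (1 → 2). Not NE.
(Jump, Shade): Bidder 1 can switch to Snipe (4 → 8). Not NE.
(Jump, Honest): Bidder 1 can switch to Aggressive (2 → 6). Not NE.
(Jump, Aggressive): Bidder 1 can switch to Snipe (2 → 5). Not NE.
(Snipe, Shade): Bidder 2 can switch to Honest (0 → 4). Not NE.
(Snipe, Honest): Bidder 1 can switch to Aggressive (5 → 6). Not NE.
(Snipe, Aggressive): Bidder 2 can switch to Honest (3 → 4). Not NE.

(Aggressive, Honest)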